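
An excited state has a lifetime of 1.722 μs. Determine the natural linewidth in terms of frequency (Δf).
46.212 kHz

Using the energy-time uncertainty principle and E = hf:
ΔEΔt ≥ ℏ/2
hΔf·Δt ≥ ℏ/2

The minimum frequency uncertainty is:
Δf = ℏ/(2hτ) = 1/(4πτ)
Δf = 1/(4π × 1.722e-06 s)
Δf = 4.621e+04 Hz = 46.212 kHz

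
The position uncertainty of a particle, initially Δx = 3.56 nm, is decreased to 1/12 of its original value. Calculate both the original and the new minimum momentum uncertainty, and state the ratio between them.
Original Δp_min = 1.481 × 10^-26 kg·m/s; new Δp'_min = 1.777 × 10^-25 kg·m/s; ratio Δp'_min/Δp_min = 12.

From the uncertainty principle ΔxΔp ≥ ℏ/2, the minimum momentum uncertainty is Δp_min = ℏ/(2Δx).

Original (Δx = 3.56 nm = 3.560e-09 m):
Δp_min = (1.055e-34 J·s)/(2 × 3.560e-09 m) = 1.481e-26 kg·m/s

When Δx → (1/12)Δx:
Δp'_min = ℏ/(2 × (1/12)Δx) = 12 × ℏ/(2Δx) = 12 × Δp_min
Δp'_min = 12 × 1.481e-26 kg·m/s = 1.777e-25 kg·m/s

Since Δp_min ∝ 1/Δx, when Δx is decreased to 1/12 of its original value, Δp_min increases to 12 times its original value.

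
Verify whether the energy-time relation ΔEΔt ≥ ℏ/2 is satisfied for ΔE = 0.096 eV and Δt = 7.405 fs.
Yes, it satisfies the uncertainty relation.

Calculate the product ΔEΔt:
ΔE = 0.096 eV = 1.538e-20 J
ΔEΔt = (1.538e-20 J) × (7.405e-15 s)
ΔEΔt = 1.139e-34 J·s

Compare to the minimum allowed value ℏ/2:
ℏ/2 = 5.273e-35 J·s

Since ΔEΔt = 1.139e-34 J·s ≥ 5.273e-35 J·s = ℏ/2,
this satisfies the uncertainty relation.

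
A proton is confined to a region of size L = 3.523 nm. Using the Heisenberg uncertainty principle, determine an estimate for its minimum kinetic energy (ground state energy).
417.954 neV

Using the uncertainty principle to estimate ground state energy:

1. The position uncertainty is approximately the confinement size:
   Δx ≈ L = 3.523e-09 m

2. From ΔxΔp ≥ ℏ/2, the minimum momentum uncertainty is:
   Δp ≈ ℏ/(2L) = 1.497e-26 kg·m/s

3. The kinetic energy is approximately:
   KE ≈ (Δp)²/(2m) = (1.497e-26)²/(2 × 1.673e-27 kg)
   KE ≈ 6.696e-26 J = 417.954 neV

This is an order-of-magnitude estimate of the ground state energy.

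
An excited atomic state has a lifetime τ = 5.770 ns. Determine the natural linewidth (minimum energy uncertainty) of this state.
57.037 neV

Using the energy-time uncertainty principle:
ΔEΔt ≥ ℏ/2

The lifetime τ represents the time uncertainty Δt.
The natural linewidth (minimum energy uncertainty) is:

ΔE = ℏ/(2τ)
ΔE = (1.055e-34 J·s) / (2 × 5.770e-09 s)
ΔE = 9.138e-27 J = 57.037 neV

This natural linewidth limits the precision of spectroscopic measurements.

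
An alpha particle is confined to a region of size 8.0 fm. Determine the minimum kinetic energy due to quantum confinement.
20.403 keV

Using the uncertainty principle:

1. Position uncertainty: Δx ≈ 8.000e-15 m
2. Minimum momentum uncertainty: Δp = ℏ/(2Δx) = 6.591e-21 kg·m/s
3. Minimum kinetic energy:
   KE = (Δp)²/(2m) = (6.591e-21)²/(2 × 6.645e-27 kg)
   KE = 3.269e-15 J = 20.403 keV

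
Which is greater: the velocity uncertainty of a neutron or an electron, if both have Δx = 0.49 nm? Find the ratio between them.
The electron has the larger minimum velocity uncertainty, by a ratio of 1838.7.

For both particles, Δp_min = ℏ/(2Δx) = 1.076e-25 kg·m/s (same for both).

The velocity uncertainty is Δv = Δp/m:
- neutron: Δv = 1.076e-25 / 1.675e-27 = 6.425e+01 m/s = 64.247 m/s
- electron: Δv = 1.076e-25 / 9.109e-31 = 1.181e+05 m/s = 118.130 km/s

Ratio: 1.181e+05 / 6.425e+01 = 1838.7

The lighter particle has larger velocity uncertainty because Δv ∝ 1/m.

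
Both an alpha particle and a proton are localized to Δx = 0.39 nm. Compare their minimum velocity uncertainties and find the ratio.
The proton has the larger minimum velocity uncertainty, by a ratio of 4.0.

For both particles, Δp_min = ℏ/(2Δx) = 1.352e-25 kg·m/s (same for both).

The velocity uncertainty is Δv = Δp/m:
- alpha particle: Δv = 1.352e-25 / 6.645e-27 = 2.035e+01 m/s = 20.347 m/s
- proton: Δv = 1.352e-25 / 1.673e-27 = 8.083e+01 m/s = 80.832 m/s

Ratio: 8.083e+01 / 2.035e+01 = 4.0

The lighter particle has larger velocity uncertainty because Δv ∝ 1/m.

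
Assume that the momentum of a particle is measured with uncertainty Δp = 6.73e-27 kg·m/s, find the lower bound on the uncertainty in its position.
7.835 nm

Using the Heisenberg uncertainty principle:
ΔxΔp ≥ ℏ/2

The minimum uncertainty in position is:
Δx_min = ℏ/(2Δp)
Δx_min = (1.055e-34 J·s) / (2 × 6.730e-27 kg·m/s)
Δx_min = 7.835e-09 m = 7.835 nm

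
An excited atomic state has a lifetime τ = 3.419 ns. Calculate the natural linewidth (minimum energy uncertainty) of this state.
96.258 neV

Using the energy-time uncertainty principle:
ΔEΔt ≥ ℏ/2

The lifetime τ represents the time uncertainty Δt.
The natural linewidth (minimum energy uncertainty) is:

ΔE = ℏ/(2τ)
ΔE = (1.055e-34 J·s) / (2 × 3.419e-09 s)
ΔE = 1.542e-26 J = 96.258 neV

This natural linewidth limits the precision of spectroscopic measurements.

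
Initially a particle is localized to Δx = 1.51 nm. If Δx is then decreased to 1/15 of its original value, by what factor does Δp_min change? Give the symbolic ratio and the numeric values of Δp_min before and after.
Original Δp_min = 3.492 × 10^-26 kg·m/s; new Δp'_min = 5.238 × 10^-25 kg·m/s; ratio Δp'_min/Δp_min = 15.

From the uncertainty principle ΔxΔp ≥ ℏ/2, the minimum momentum uncertainty is Δp_min = ℏ/(2Δx).

Original (Δx = 1.51 nm = 1.510e-09 m):
Δp_min = (1.055e-34 J·s)/(2 × 1.510e-09 m) = 3.492e-26 kg·m/s

When Δx → (1/15)Δx:
Δp'_min = ℏ/(2 × (1/15)Δx) = 15 × ℏ/(2Δx) = 15 × Δp_min
Δp'_min = 15 × 3.492e-26 kg·m/s = 5.238e-25 kg·m/s

Since Δp_min ∝ 1/Δx, when Δx is decreased to 1/15 of its original value, Δp_min increases to 15 times its original value.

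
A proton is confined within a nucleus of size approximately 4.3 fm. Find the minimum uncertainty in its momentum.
1.226 × 10^-20 kg·m/s

Using the Heisenberg uncertainty principle:
ΔxΔp ≥ ℏ/2

With Δx ≈ L = 4.300e-15 m (the confinement size):
Δp_min = ℏ/(2Δx)
Δp_min = (1.055e-34 J·s) / (2 × 4.300e-15 m)
Δp_min = 1.226e-20 kg·m/s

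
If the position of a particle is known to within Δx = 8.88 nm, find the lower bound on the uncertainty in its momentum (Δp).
5.938 × 10^-27 kg·m/s

Using the Heisenberg uncertainty principle:
ΔxΔp ≥ ℏ/2

The minimum uncertainty in momentum is:
Δp_min = ℏ/(2Δx)
Δp_min = (1.055e-34 J·s) / (2 × 8.880e-09 m)
Δp_min = 5.938e-27 kg·m/s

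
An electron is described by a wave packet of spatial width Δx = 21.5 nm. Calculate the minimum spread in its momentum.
2.452 × 10^-27 kg·m/s

For a wave packet, the spatial width Δx and momentum spread Δp are related by the uncertainty principle:
ΔxΔp ≥ ℏ/2

The minimum momentum spread is:
Δp_min = ℏ/(2Δx)
Δp_min = (1.055e-34 J·s) / (2 × 2.150e-08 m)
Δp_min = 2.452e-27 kg·m/s

A wave packet cannot have both a well-defined position and well-defined momentum.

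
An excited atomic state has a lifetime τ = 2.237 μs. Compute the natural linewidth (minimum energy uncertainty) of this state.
147.119 peV

Using the energy-time uncertainty principle:
ΔEΔt ≥ ℏ/2

The lifetime τ represents the time uncertainty Δt.
The natural linewidth (minimum energy uncertainty) is:

ΔE = ℏ/(2τ)
ΔE = (1.055e-34 J·s) / (2 × 2.237e-06 s)
ΔE = 2.357e-29 J = 147.119 peV

This natural linewidth limits the precision of spectroscopic measurements.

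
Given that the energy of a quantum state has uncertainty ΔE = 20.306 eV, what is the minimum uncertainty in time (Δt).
16.207 as

Using the energy-time uncertainty principle:
ΔEΔt ≥ ℏ/2

The minimum uncertainty in time is:
Δt_min = ℏ/(2ΔE)
Δt_min = (1.055e-34 J·s) / (2 × 3.253e-18 J)
Δt_min = 1.621e-17 s = 16.207 as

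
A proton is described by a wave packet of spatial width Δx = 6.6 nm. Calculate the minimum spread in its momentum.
7.989 × 10^-27 kg·m/s

For a wave packet, the spatial width Δx and momentum spread Δp are related by the uncertainty principle:
ΔxΔp ≥ ℏ/2

The minimum momentum spread is:
Δp_min = ℏ/(2Δx)
Δp_min = (1.055e-34 J·s) / (2 × 6.600e-09 m)
Δp_min = 7.989e-27 kg·m/s

A wave packet cannot have both a well-defined position and well-defined momentum.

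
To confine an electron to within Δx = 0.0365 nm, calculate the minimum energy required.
7.150 eV

Localizing a particle requires giving it sufficient momentum uncertainty:

1. From uncertainty principle: Δp ≥ ℏ/(2Δx)
   Δp_min = (1.055e-34 J·s) / (2 × 3.650e-11 m)
   Δp_min = 1.445e-24 kg·m/s

2. This momentum uncertainty corresponds to kinetic energy:
   KE ≈ (Δp)²/(2m) = (1.445e-24)²/(2 × 9.109e-31 kg)
   KE = 1.145e-18 J = 7.150 eV

Tighter localization requires more energy.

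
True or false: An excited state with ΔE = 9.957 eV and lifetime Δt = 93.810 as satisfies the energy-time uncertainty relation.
Yes, it satisfies the uncertainty relation.

Calculate the product ΔEΔt:
ΔE = 9.957 eV = 1.595e-18 J
ΔEΔt = (1.595e-18 J) × (9.381e-17 s)
ΔEΔt = 1.497e-34 J·s

Compare to the minimum allowed value ℏ/2:
ℏ/2 = 5.273e-35 J·s

Since ΔEΔt = 1.497e-34 J·s ≥ 5.273e-35 J·s = ℏ/2,
this satisfies the uncertainty relation.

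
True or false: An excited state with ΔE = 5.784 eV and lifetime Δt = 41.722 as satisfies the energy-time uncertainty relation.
No, it violates the uncertainty relation.

Calculate the product ΔEΔt:
ΔE = 5.784 eV = 9.267e-19 J
ΔEΔt = (9.267e-19 J) × (4.172e-17 s)
ΔEΔt = 3.866e-35 J·s

Compare to the minimum allowed value ℏ/2:
ℏ/2 = 5.273e-35 J·s

Since ΔEΔt = 3.866e-35 J·s < 5.273e-35 J·s = ℏ/2,
this violates the uncertainty relation.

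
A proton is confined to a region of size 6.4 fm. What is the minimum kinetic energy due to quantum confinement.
126.647 keV

Using the uncertainty principle:

1. Position uncertainty: Δx ≈ 6.400e-15 m
2. Minimum momentum uncertainty: Δp = ℏ/(2Δx) = 8.239e-21 kg·m/s
3. Minimum kinetic energy:
   KE = (Δp)²/(2m) = (8.239e-21)²/(2 × 1.673e-27 kg)
   KE = 2.029e-14 J = 126.647 keV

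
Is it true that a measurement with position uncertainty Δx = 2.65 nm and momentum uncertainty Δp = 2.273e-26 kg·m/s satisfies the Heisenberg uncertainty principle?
Yes, it satisfies the uncertainty principle.

Calculate the product ΔxΔp:
ΔxΔp = (2.650e-09 m) × (2.273e-26 kg·m/s)
ΔxΔp = 6.023e-35 J·s

Compare to the minimum allowed value ℏ/2:
ℏ/2 = 5.273e-35 J·s

Since ΔxΔp = 6.023e-35 J·s ≥ 5.273e-35 J·s = ℏ/2,
the measurement satisfies the uncertainty principle.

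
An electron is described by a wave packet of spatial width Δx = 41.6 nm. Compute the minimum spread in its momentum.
1.268 × 10^-27 kg·m/s

For a wave packet, the spatial width Δx and momentum spread Δp are related by the uncertainty principle:
ΔxΔp ≥ ℏ/2

The minimum momentum spread is:
Δp_min = ℏ/(2Δx)
Δp_min = (1.055e-34 J·s) / (2 × 4.160e-08 m)
Δp_min = 1.268e-27 kg·m/s

A wave packet cannot have both a well-defined position and well-defined momentum.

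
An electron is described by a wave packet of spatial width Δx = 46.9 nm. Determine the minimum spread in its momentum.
1.124 × 10^-27 kg·m/s

For a wave packet, the spatial width Δx and momentum spread Δp are related by the uncertainty principle:
ΔxΔp ≥ ℏ/2

The minimum momentum spread is:
Δp_min = ℏ/(2Δx)
Δp_min = (1.055e-34 J·s) / (2 × 4.690e-08 m)
Δp_min = 1.124e-27 kg·m/s

A wave packet cannot have both a well-defined position and well-defined momentum.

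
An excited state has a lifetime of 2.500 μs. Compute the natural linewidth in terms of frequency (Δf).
31.831 kHz

Using the energy-time uncertainty principle and E = hf:
ΔEΔt ≥ ℏ/2
hΔf·Δt ≥ ℏ/2

The minimum frequency uncertainty is:
Δf = ℏ/(2hτ) = 1/(4πτ)
Δf = 1/(4π × 2.500e-06 s)
Δf = 3.183e+04 Hz = 31.831 kHz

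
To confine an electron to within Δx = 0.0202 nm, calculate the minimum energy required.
23.343 eV

Localizing a particle requires giving it sufficient momentum uncertainty:

1. From uncertainty principle: Δp ≥ ℏ/(2Δx)
   Δp_min = (1.055e-34 J·s) / (2 × 2.020e-11 m)
   Δp_min = 2.610e-24 kg·m/s

2. This momentum uncertainty corresponds to kinetic energy:
   KE ≈ (Δp)²/(2m) = (2.610e-24)²/(2 × 9.109e-31 kg)
   KE = 3.740e-18 J = 23.343 eV

Tighter localization requires more energy.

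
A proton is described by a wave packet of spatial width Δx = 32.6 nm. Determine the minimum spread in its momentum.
1.617 × 10^-27 kg·m/s

For a wave packet, the spatial width Δx and momentum spread Δp are related by the uncertainty principle:
ΔxΔp ≥ ℏ/2

The minimum momentum spread is:
Δp_min = ℏ/(2Δx)
Δp_min = (1.055e-34 J·s) / (2 × 3.260e-08 m)
Δp_min = 1.617e-27 kg·m/s

A wave packet cannot have both a well-defined position and well-defined momentum.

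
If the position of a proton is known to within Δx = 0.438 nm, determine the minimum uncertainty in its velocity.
71.974 m/s

Using the Heisenberg uncertainty principle and Δp = mΔv:
ΔxΔp ≥ ℏ/2
Δx(mΔv) ≥ ℏ/2

The minimum uncertainty in velocity is:
Δv_min = ℏ/(2mΔx)
Δv_min = (1.055e-34 J·s) / (2 × 1.673e-27 kg × 4.380e-10 m)
Δv_min = 7.197e+01 m/s = 71.974 m/s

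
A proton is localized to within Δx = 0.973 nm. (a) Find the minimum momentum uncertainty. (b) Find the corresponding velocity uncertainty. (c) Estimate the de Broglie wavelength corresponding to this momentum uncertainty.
(a) Δp_min = 5.419 × 10^-26 kg·m/s
(b) Δv_min = 32.399 m/s
(c) λ_dB = 12.227 nm

Step-by-step:

(a) From the uncertainty principle:
Δp_min = ℏ/(2Δx) = (1.055e-34 J·s)/(2 × 9.730e-10 m) = 5.419e-26 kg·m/s

(b) The velocity uncertainty:
Δv = Δp/m = (5.419e-26 kg·m/s)/(1.673e-27 kg) = 3.240e+01 m/s = 32.399 m/s

(c) The de Broglie wavelength for this momentum:
λ = h/p = (6.626e-34 J·s)/(5.419e-26 kg·m/s) = 1.223e-08 m = 12.227 nm

Note: The de Broglie wavelength is comparable to the localization size, as expected from wave-particle duality.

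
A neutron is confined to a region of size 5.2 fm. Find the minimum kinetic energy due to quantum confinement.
191.580 keV

Using the uncertainty principle:

1. Position uncertainty: Δx ≈ 5.200e-15 m
2. Minimum momentum uncertainty: Δp = ℏ/(2Δx) = 1.014e-20 kg·m/s
3. Minimum kinetic energy:
   KE = (Δp)²/(2m) = (1.014e-20)²/(2 × 1.675e-27 kg)
   KE = 3.069e-14 J = 191.580 keV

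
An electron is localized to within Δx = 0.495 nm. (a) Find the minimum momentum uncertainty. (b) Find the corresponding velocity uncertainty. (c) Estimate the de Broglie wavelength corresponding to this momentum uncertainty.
(a) Δp_min = 1.065 × 10^-25 kg·m/s
(b) Δv_min = 116.937 km/s
(c) λ_dB = 6.220 nm

Step-by-step:

(a) From the uncertainty principle:
Δp_min = ℏ/(2Δx) = (1.055e-34 J·s)/(2 × 4.950e-10 m) = 1.065e-25 kg·m/s

(b) The velocity uncertainty:
Δv = Δp/m = (1.065e-25 kg·m/s)/(9.109e-31 kg) = 1.169e+05 m/s = 116.937 km/s

(c) The de Broglie wavelength for this momentum:
λ = h/p = (6.626e-34 J·s)/(1.065e-25 kg·m/s) = 6.220e-09 m = 6.220 nm

Note: The de Broglie wavelength is comparable to the localization size, as expected from wave-particle duality.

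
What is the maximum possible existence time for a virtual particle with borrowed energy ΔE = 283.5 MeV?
1.161 ys

Using the energy-time uncertainty principle:
ΔEΔt ≥ ℏ/2

For a virtual particle borrowing energy ΔE, the maximum lifetime is:
Δt_max = ℏ/(2ΔE)

Converting energy:
ΔE = 283.5 MeV = 4.542e-11 J

Δt_max = (1.055e-34 J·s) / (2 × 4.542e-11 J)
Δt_max = 1.161e-24 s = 1.161 ys

Virtual particles with higher borrowed energy exist for shorter times.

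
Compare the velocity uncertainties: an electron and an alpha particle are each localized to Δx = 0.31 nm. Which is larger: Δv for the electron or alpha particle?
The electron has the larger minimum velocity uncertainty, by a ratio of 7294.3.

For both particles, Δp_min = ℏ/(2Δx) = 1.701e-25 kg·m/s (same for both).

The velocity uncertainty is Δv = Δp/m:
- electron: Δv = 1.701e-25 / 9.109e-31 = 1.867e+05 m/s = 186.722 km/s
- alpha particle: Δv = 1.701e-25 / 6.645e-27 = 2.560e+01 m/s = 25.598 m/s

Ratio: 1.867e+05 / 2.560e+01 = 7294.3

The lighter particle has larger velocity uncertainty because Δv ∝ 1/m.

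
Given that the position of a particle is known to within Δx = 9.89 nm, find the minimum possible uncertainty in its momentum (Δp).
5.332 × 10^-27 kg·m/s

Using the Heisenberg uncertainty principle:
ΔxΔp ≥ ℏ/2

The minimum uncertainty in momentum is:
Δp_min = ℏ/(2Δx)
Δp_min = (1.055e-34 J·s) / (2 × 9.890e-09 m)
Δp_min = 5.332e-27 kg·m/s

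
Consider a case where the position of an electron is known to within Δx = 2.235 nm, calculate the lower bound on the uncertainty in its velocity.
25.899 km/s

Using the Heisenberg uncertainty principle and Δp = mΔv:
ΔxΔp ≥ ℏ/2
Δx(mΔv) ≥ ℏ/2

The minimum uncertainty in velocity is:
Δv_min = ℏ/(2mΔx)
Δv_min = (1.055e-34 J·s) / (2 × 9.109e-31 kg × 2.235e-09 m)
Δv_min = 2.590e+04 m/s = 25.899 km/s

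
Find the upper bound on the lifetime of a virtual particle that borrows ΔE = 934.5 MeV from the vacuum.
3.522 × 10^-25 s

Using the energy-time uncertainty principle:
ΔEΔt ≥ ℏ/2

For a virtual particle borrowing energy ΔE, the maximum lifetime is:
Δt_max = ℏ/(2ΔE)

Converting energy:
ΔE = 934.5 MeV = 1.497e-10 J

Δt_max = (1.055e-34 J·s) / (2 × 1.497e-10 J)
Δt_max = 3.522e-25 s = 3.522 × 10^-25 s

Virtual particles with higher borrowed energy exist for shorter times.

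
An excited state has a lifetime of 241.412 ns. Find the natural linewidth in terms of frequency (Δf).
329.633 kHz

Using the energy-time uncertainty principle and E = hf:
ΔEΔt ≥ ℏ/2
hΔf·Δt ≥ ℏ/2

The minimum frequency uncertainty is:
Δf = ℏ/(2hτ) = 1/(4πτ)
Δf = 1/(4π × 2.414e-07 s)
Δf = 3.296e+05 Hz = 329.633 kHz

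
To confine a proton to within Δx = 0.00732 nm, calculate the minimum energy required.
96.813 meV

Localizing a particle requires giving it sufficient momentum uncertainty:

1. From uncertainty principle: Δp ≥ ℏ/(2Δx)
   Δp_min = (1.055e-34 J·s) / (2 × 7.320e-12 m)
   Δp_min = 7.203e-24 kg·m/s

2. This momentum uncertainty corresponds to kinetic energy:
   KE ≈ (Δp)²/(2m) = (7.203e-24)²/(2 × 1.673e-27 kg)
   KE = 1.551e-20 J = 96.813 meV

Tighter localization requires more energy.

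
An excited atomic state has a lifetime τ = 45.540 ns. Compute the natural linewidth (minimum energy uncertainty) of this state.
7.227 neV

Using the energy-time uncertainty principle:
ΔEΔt ≥ ℏ/2

The lifetime τ represents the time uncertainty Δt.
The natural linewidth (minimum energy uncertainty) is:

ΔE = ℏ/(2τ)
ΔE = (1.055e-34 J·s) / (2 × 4.554e-08 s)
ΔE = 1.158e-27 J = 7.227 neV

This natural linewidth limits the precision of spectroscopic measurements.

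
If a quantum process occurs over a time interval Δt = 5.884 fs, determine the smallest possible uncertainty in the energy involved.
55.932 meV

Using the energy-time uncertainty principle:
ΔEΔt ≥ ℏ/2

The minimum uncertainty in energy is:
ΔE_min = ℏ/(2Δt)
ΔE_min = (1.055e-34 J·s) / (2 × 5.884e-15 s)
ΔE_min = 8.961e-21 J = 55.932 meV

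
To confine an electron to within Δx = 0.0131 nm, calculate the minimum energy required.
55.503 eV

Localizing a particle requires giving it sufficient momentum uncertainty:

1. From uncertainty principle: Δp ≥ ℏ/(2Δx)
   Δp_min = (1.055e-34 J·s) / (2 × 1.310e-11 m)
   Δp_min = 4.025e-24 kg·m/s

2. This momentum uncertainty corresponds to kinetic energy:
   KE ≈ (Δp)²/(2m) = (4.025e-24)²/(2 × 9.109e-31 kg)
   KE = 8.893e-18 J = 55.503 eV

Tighter localization requires more energy.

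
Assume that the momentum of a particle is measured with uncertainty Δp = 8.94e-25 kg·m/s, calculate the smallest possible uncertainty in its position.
58.981 pm

Using the Heisenberg uncertainty principle:
ΔxΔp ≥ ℏ/2

The minimum uncertainty in position is:
Δx_min = ℏ/(2Δp)
Δx_min = (1.055e-34 J·s) / (2 × 8.940e-25 kg·m/s)
Δx_min = 5.898e-11 m = 58.981 pm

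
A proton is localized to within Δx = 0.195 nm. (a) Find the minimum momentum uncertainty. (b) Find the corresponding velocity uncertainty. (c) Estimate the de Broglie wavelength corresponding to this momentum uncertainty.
(a) Δp_min = 2.704 × 10^-25 kg·m/s
(b) Δv_min = 161.664 m/s
(c) λ_dB = 2.450 nm

Step-by-step:

(a) From the uncertainty principle:
Δp_min = ℏ/(2Δx) = (1.055e-34 J·s)/(2 × 1.950e-10 m) = 2.704e-25 kg·m/s

(b) The velocity uncertainty:
Δv = Δp/m = (2.704e-25 kg·m/s)/(1.673e-27 kg) = 1.617e+02 m/s = 161.664 m/s

(c) The de Broglie wavelength for this momentum:
λ = h/p = (6.626e-34 J·s)/(2.704e-25 kg·m/s) = 2.450e-09 m = 2.450 nm

Note: The de Broglie wavelength is comparable to the localization size, as expected from wave-particle duality.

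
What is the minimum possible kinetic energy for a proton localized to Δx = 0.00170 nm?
1.795 eV

Localizing a particle requires giving it sufficient momentum uncertainty:

1. From uncertainty principle: Δp ≥ ℏ/(2Δx)
   Δp_min = (1.055e-34 J·s) / (2 × 1.700e-12 m)
   Δp_min = 3.102e-23 kg·m/s

2. This momentum uncertainty corresponds to kinetic energy:
   KE ≈ (Δp)²/(2m) = (3.102e-23)²/(2 × 1.673e-27 kg)
   KE = 2.876e-19 J = 1.795 eV

Tighter localization requires more energy.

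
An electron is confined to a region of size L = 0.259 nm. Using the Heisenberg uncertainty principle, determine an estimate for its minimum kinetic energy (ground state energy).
141.992 meV

Using the uncertainty principle to estimate ground state energy:

1. The position uncertainty is approximately the confinement size:
   Δx ≈ L = 2.590e-10 m

2. From ΔxΔp ≥ ℏ/2, the minimum momentum uncertainty is:
   Δp ≈ ℏ/(2L) = 2.036e-25 kg·m/s

3. The kinetic energy is approximately:
   KE ≈ (Δp)²/(2m) = (2.036e-25)²/(2 × 9.109e-31 kg)
   KE ≈ 2.275e-20 J = 141.992 meV

This is an order-of-magnitude estimate of the ground state energy.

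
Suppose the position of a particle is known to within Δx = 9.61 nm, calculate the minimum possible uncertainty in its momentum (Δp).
5.487 × 10^-27 kg·m/s

Using the Heisenberg uncertainty principle:
ΔxΔp ≥ ℏ/2

The minimum uncertainty in momentum is:
Δp_min = ℏ/(2Δx)
Δp_min = (1.055e-34 J·s) / (2 × 9.610e-09 m)
Δp_min = 5.487e-27 kg·m/s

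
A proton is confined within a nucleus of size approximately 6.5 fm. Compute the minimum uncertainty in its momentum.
8.112 × 10^-21 kg·m/s

Using the Heisenberg uncertainty principle:
ΔxΔp ≥ ℏ/2

With Δx ≈ L = 6.500e-15 m (the confinement size):
Δp_min = ℏ/(2Δx)
Δp_min = (1.055e-34 J·s) / (2 × 6.500e-15 m)
Δp_min = 8.112e-21 kg·m/s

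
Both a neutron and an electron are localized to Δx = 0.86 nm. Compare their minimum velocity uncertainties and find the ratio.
The electron has the larger minimum velocity uncertainty, by a ratio of 1838.7.

For both particles, Δp_min = ℏ/(2Δx) = 6.131e-26 kg·m/s (same for both).

The velocity uncertainty is Δv = Δp/m:
- neutron: Δv = 6.131e-26 / 1.675e-27 = 3.661e+01 m/s = 36.606 m/s
- electron: Δv = 6.131e-26 / 9.109e-31 = 6.731e+04 m/s = 67.307 km/s

Ratio: 6.731e+04 / 3.661e+01 = 1838.7

The lighter particle has larger velocity uncertainty because Δv ∝ 1/m.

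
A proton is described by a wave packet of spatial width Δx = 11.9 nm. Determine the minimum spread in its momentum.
4.431 × 10^-27 kg·m/s

For a wave packet, the spatial width Δx and momentum spread Δp are related by the uncertainty principle:
ΔxΔp ≥ ℏ/2

The minimum momentum spread is:
Δp_min = ℏ/(2Δx)
Δp_min = (1.055e-34 J·s) / (2 × 1.190e-08 m)
Δp_min = 4.431e-27 kg·m/s

A wave packet cannot have both a well-defined position and well-defined momentum.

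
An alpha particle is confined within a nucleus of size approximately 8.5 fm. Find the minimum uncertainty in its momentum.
6.203 × 10^-21 kg·m/s

Using the Heisenberg uncertainty principle:
ΔxΔp ≥ ℏ/2

With Δx ≈ L = 8.500e-15 m (the confinement size):
Δp_min = ℏ/(2Δx)
Δp_min = (1.055e-34 J·s) / (2 × 8.500e-15 m)
Δp_min = 6.203e-21 kg·m/s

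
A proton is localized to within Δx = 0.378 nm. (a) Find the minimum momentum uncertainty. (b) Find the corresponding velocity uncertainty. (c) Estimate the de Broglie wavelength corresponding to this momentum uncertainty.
(a) Δp_min = 1.395 × 10^-25 kg·m/s
(b) Δv_min = 83.398 m/s
(c) λ_dB = 4.750 nm

Step-by-step:

(a) From the uncertainty principle:
Δp_min = ℏ/(2Δx) = (1.055e-34 J·s)/(2 × 3.780e-10 m) = 1.395e-25 kg·m/s

(b) The velocity uncertainty:
Δv = Δp/m = (1.395e-25 kg·m/s)/(1.673e-27 kg) = 8.340e+01 m/s = 83.398 m/s

(c) The de Broglie wavelength for this momentum:
λ = h/p = (6.626e-34 J·s)/(1.395e-25 kg·m/s) = 4.750e-09 m = 4.750 nm

Note: The de Broglie wavelength is comparable to the localization size, as expected from wave-particle duality.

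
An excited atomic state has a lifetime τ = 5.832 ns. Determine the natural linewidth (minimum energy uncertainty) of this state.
56.431 neV

Using the energy-time uncertainty principle:
ΔEΔt ≥ ℏ/2

The lifetime τ represents the time uncertainty Δt.
The natural linewidth (minimum energy uncertainty) is:

ΔE = ℏ/(2τ)
ΔE = (1.055e-34 J·s) / (2 × 5.832e-09 s)
ΔE = 9.041e-27 J = 56.431 neV

This natural linewidth limits the precision of spectroscopic measurements.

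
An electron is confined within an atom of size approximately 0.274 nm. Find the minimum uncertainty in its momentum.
1.924 × 10^-25 kg·m/s

Using the Heisenberg uncertainty principle:
ΔxΔp ≥ ℏ/2

With Δx ≈ L = 2.740e-10 m (the confinement size):
Δp_min = ℏ/(2Δx)
Δp_min = (1.055e-34 J·s) / (2 × 2.740e-10 m)
Δp_min = 1.924e-25 kg·m/s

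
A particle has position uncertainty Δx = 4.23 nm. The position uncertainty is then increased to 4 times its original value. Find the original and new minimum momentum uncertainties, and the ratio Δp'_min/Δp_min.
Original Δp_min = 1.247 × 10^-26 kg·m/s; new Δp'_min = 3.116 × 10^-27 kg·m/s; ratio Δp'_min/Δp_min = 1/4.

From the uncertainty principle ΔxΔp ≥ ℏ/2, the minimum momentum uncertainty is Δp_min = ℏ/(2Δx).

Original (Δx = 4.23 nm = 4.230e-09 m):
Δp_min = (1.055e-34 J·s)/(2 × 4.230e-09 m) = 1.247e-26 kg·m/s

When Δx → 4Δx:
Δp'_min = ℏ/(2 × 4Δx) = (1/4) × ℏ/(2Δx) = (1/4) × Δp_min
Δp'_min = 1/4 × 1.247e-26 kg·m/s = 3.116e-27 kg·m/s

Since Δp_min ∝ 1/Δx, when Δx is increased to 4 times its original value, Δp_min decreases to 1/4 of its original value.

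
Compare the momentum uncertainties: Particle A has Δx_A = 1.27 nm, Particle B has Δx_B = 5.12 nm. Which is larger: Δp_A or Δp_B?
Particle A has the larger minimum momentum uncertainty, by a factor of 4.03.

For each particle, the minimum momentum uncertainty is Δp_min = ℏ/(2Δx):

Particle A: Δp_A = ℏ/(2×1.270e-09 m) = 4.152e-26 kg·m/s
Particle B: Δp_B = ℏ/(2×5.120e-09 m) = 1.030e-26 kg·m/s

Ratio: Δp_A/Δp_B = 4.03

Since Δp_min ∝ 1/Δx, the particle with smaller position uncertainty (A) has larger momentum uncertainty.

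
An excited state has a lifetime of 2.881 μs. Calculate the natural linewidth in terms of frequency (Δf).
27.621 kHz

Using the energy-time uncertainty principle and E = hf:
ΔEΔt ≥ ℏ/2
hΔf·Δt ≥ ℏ/2

The minimum frequency uncertainty is:
Δf = ℏ/(2hτ) = 1/(4πτ)
Δf = 1/(4π × 2.881e-06 s)
Δf = 2.762e+04 Hz = 27.621 kHz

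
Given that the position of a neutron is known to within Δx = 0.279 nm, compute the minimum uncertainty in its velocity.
112.836 m/s

Using the Heisenberg uncertainty principle and Δp = mΔv:
ΔxΔp ≥ ℏ/2
Δx(mΔv) ≥ ℏ/2

The minimum uncertainty in velocity is:
Δv_min = ℏ/(2mΔx)
Δv_min = (1.055e-34 J·s) / (2 × 1.675e-27 kg × 2.790e-10 m)
Δv_min = 1.128e+02 m/s = 112.836 m/s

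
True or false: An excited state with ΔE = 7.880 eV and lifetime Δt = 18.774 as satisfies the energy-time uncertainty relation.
No, it violates the uncertainty relation.

Calculate the product ΔEΔt:
ΔE = 7.880 eV = 1.263e-18 J
ΔEΔt = (1.263e-18 J) × (1.877e-17 s)
ΔEΔt = 2.370e-35 J·s

Compare to the minimum allowed value ℏ/2:
ℏ/2 = 5.273e-35 J·s

Since ΔEΔt = 2.370e-35 J·s < 5.273e-35 J·s = ℏ/2,
this violates the uncertainty relation.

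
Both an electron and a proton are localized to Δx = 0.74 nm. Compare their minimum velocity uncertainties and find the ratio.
The electron has the larger minimum velocity uncertainty, by a ratio of 1836.2.

For both particles, Δp_min = ℏ/(2Δx) = 7.125e-26 kg·m/s (same for both).

The velocity uncertainty is Δv = Δp/m:
- electron: Δv = 7.125e-26 / 9.109e-31 = 7.822e+04 m/s = 78.221 km/s
- proton: Δv = 7.125e-26 / 1.673e-27 = 4.260e+01 m/s = 42.601 m/s

Ratio: 7.822e+04 / 4.260e+01 = 1836.2

The lighter particle has larger velocity uncertainty because Δv ∝ 1/m.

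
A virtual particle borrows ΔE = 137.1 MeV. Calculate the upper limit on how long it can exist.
2.400 ys

Using the energy-time uncertainty principle:
ΔEΔt ≥ ℏ/2

For a virtual particle borrowing energy ΔE, the maximum lifetime is:
Δt_max = ℏ/(2ΔE)

Converting energy:
ΔE = 137.1 MeV = 2.197e-11 J

Δt_max = (1.055e-34 J·s) / (2 × 2.197e-11 J)
Δt_max = 2.400e-24 s = 2.400 ys

Virtual particles with higher borrowed energy exist for shorter times.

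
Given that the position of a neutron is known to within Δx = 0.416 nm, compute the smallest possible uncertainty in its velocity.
75.676 m/s

Using the Heisenberg uncertainty principle and Δp = mΔv:
ΔxΔp ≥ ℏ/2
Δx(mΔv) ≥ ℏ/2

The minimum uncertainty in velocity is:
Δv_min = ℏ/(2mΔx)
Δv_min = (1.055e-34 J·s) / (2 × 1.675e-27 kg × 4.160e-10 m)
Δv_min = 7.568e+01 m/s = 75.676 m/s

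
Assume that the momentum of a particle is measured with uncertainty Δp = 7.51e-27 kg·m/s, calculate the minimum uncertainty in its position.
7.021 nm

Using the Heisenberg uncertainty principle:
ΔxΔp ≥ ℏ/2

The minimum uncertainty in position is:
Δx_min = ℏ/(2Δp)
Δx_min = (1.055e-34 J·s) / (2 × 7.510e-27 kg·m/s)
Δx_min = 7.021e-09 m = 7.021 nm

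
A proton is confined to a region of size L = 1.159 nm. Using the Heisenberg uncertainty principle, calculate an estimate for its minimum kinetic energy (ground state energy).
3.862 μeV

Using the uncertainty principle to estimate ground state energy:

1. The position uncertainty is approximately the confinement size:
   Δx ≈ L = 1.159e-09 m

2. From ΔxΔp ≥ ℏ/2, the minimum momentum uncertainty is:
   Δp ≈ ℏ/(2L) = 4.549e-26 kg·m/s

3. The kinetic energy is approximately:
   KE ≈ (Δp)²/(2m) = (4.549e-26)²/(2 × 1.673e-27 kg)
   KE ≈ 6.187e-25 J = 3.862 μeV

This is an order-of-magnitude estimate of the ground state energy.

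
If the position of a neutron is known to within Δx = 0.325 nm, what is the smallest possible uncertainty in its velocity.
96.865 m/s

Using the Heisenberg uncertainty principle and Δp = mΔv:
ΔxΔp ≥ ℏ/2
Δx(mΔv) ≥ ℏ/2

The minimum uncertainty in velocity is:
Δv_min = ℏ/(2mΔx)
Δv_min = (1.055e-34 J·s) / (2 × 1.675e-27 kg × 3.250e-10 m)
Δv_min = 9.686e+01 m/s = 96.865 m/s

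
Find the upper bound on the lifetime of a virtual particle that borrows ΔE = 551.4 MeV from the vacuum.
5.969 × 10^-25 s

Using the energy-time uncertainty principle:
ΔEΔt ≥ ℏ/2

For a virtual particle borrowing energy ΔE, the maximum lifetime is:
Δt_max = ℏ/(2ΔE)

Converting energy:
ΔE = 551.4 MeV = 8.834e-11 J

Δt_max = (1.055e-34 J·s) / (2 × 8.834e-11 J)
Δt_max = 5.969e-25 s = 5.969 × 10^-25 s

Virtual particles with higher borrowed energy exist for shorter times.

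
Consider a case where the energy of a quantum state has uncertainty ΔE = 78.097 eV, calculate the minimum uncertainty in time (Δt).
4.214 as

Using the energy-time uncertainty principle:
ΔEΔt ≥ ℏ/2

The minimum uncertainty in time is:
Δt_min = ℏ/(2ΔE)
Δt_min = (1.055e-34 J·s) / (2 × 1.251e-17 J)
Δt_min = 4.214e-18 s = 4.214 as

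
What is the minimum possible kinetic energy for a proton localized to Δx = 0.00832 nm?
74.939 meV

Localizing a particle requires giving it sufficient momentum uncertainty:

1. From uncertainty principle: Δp ≥ ℏ/(2Δx)
   Δp_min = (1.055e-34 J·s) / (2 × 8.320e-12 m)
   Δp_min = 6.338e-24 kg·m/s

2. This momentum uncertainty corresponds to kinetic energy:
   KE ≈ (Δp)²/(2m) = (6.338e-24)²/(2 × 1.673e-27 kg)
   KE = 1.201e-20 J = 74.939 meV

Tighter localization requires more energy.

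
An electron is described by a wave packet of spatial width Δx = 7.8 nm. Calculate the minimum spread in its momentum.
6.760 × 10^-27 kg·m/s

For a wave packet, the spatial width Δx and momentum spread Δp are related by the uncertainty principle:
ΔxΔp ≥ ℏ/2

The minimum momentum spread is:
Δp_min = ℏ/(2Δx)
Δp_min = (1.055e-34 J·s) / (2 × 7.800e-09 m)
Δp_min = 6.760e-27 kg·m/s

A wave packet cannot have both a well-defined position and well-defined momentum.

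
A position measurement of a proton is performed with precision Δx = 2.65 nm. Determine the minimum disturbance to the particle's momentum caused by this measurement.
1.990 × 10^-26 kg·m/s

The uncertainty principle implies that measuring position disturbs momentum:
ΔxΔp ≥ ℏ/2

When we measure position with precision Δx, we necessarily introduce a momentum uncertainty:
Δp ≥ ℏ/(2Δx)
Δp_min = (1.055e-34 J·s) / (2 × 2.650e-09 m)
Δp_min = 1.990e-26 kg·m/s

The more precisely we measure position, the greater the momentum disturbance.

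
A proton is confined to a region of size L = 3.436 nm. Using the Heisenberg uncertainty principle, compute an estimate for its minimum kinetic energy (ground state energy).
439.388 neV

Using the uncertainty principle to estimate ground state energy:

1. The position uncertainty is approximately the confinement size:
   Δx ≈ L = 3.436e-09 m

2. From ΔxΔp ≥ ℏ/2, the minimum momentum uncertainty is:
   Δp ≈ ℏ/(2L) = 1.535e-26 kg·m/s

3. The kinetic energy is approximately:
   KE ≈ (Δp)²/(2m) = (1.535e-26)²/(2 × 1.673e-27 kg)
   KE ≈ 7.040e-26 J = 439.388 neV

This is an order-of-magnitude estimate of the ground state energy.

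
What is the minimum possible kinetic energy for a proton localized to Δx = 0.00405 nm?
316.260 meV

Localizing a particle requires giving it sufficient momentum uncertainty:

1. From uncertainty principle: Δp ≥ ℏ/(2Δx)
   Δp_min = (1.055e-34 J·s) / (2 × 4.050e-12 m)
   Δp_min = 1.302e-23 kg·m/s

2. This momentum uncertainty corresponds to kinetic energy:
   KE ≈ (Δp)²/(2m) = (1.302e-23)²/(2 × 1.673e-27 kg)
   KE = 5.067e-20 J = 316.260 meV

Tighter localization requires more energy.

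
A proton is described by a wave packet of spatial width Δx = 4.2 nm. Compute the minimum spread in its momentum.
1.255 × 10^-26 kg·m/s

For a wave packet, the spatial width Δx and momentum spread Δp are related by the uncertainty principle:
ΔxΔp ≥ ℏ/2

The minimum momentum spread is:
Δp_min = ℏ/(2Δx)
Δp_min = (1.055e-34 J·s) / (2 × 4.200e-09 m)
Δp_min = 1.255e-26 kg·m/s

A wave packet cannot have both a well-defined position and well-defined momentum.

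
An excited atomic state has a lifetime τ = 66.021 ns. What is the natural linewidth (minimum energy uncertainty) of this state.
4.985 neV

Using the energy-time uncertainty principle:
ΔEΔt ≥ ℏ/2

The lifetime τ represents the time uncertainty Δt.
The natural linewidth (minimum energy uncertainty) is:

ΔE = ℏ/(2τ)
ΔE = (1.055e-34 J·s) / (2 × 6.602e-08 s)
ΔE = 7.987e-28 J = 4.985 neV

This natural linewidth limits the precision of spectroscopic measurements.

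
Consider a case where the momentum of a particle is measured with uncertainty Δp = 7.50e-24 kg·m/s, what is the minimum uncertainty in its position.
7.030 pm

Using the Heisenberg uncertainty principle:
ΔxΔp ≥ ℏ/2

The minimum uncertainty in position is:
Δx_min = ℏ/(2Δp)
Δx_min = (1.055e-34 J·s) / (2 × 7.500e-24 kg·m/s)
Δx_min = 7.030e-12 m = 7.030 pm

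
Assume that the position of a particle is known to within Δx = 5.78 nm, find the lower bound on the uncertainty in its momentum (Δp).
9.123 × 10^-27 kg·m/s

Using the Heisenberg uncertainty principle:
ΔxΔp ≥ ℏ/2

The minimum uncertainty in momentum is:
Δp_min = ℏ/(2Δx)
Δp_min = (1.055e-34 J·s) / (2 × 5.780e-09 m)
Δp_min = 9.123e-27 kg·m/s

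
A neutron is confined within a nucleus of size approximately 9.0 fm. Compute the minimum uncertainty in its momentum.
5.859 × 10^-21 kg·m/s

Using the Heisenberg uncertainty principle:
ΔxΔp ≥ ℏ/2

With Δx ≈ L = 9.000e-15 m (the confinement size):
Δp_min = ℏ/(2Δx)
Δp_min = (1.055e-34 J·s) / (2 × 9.000e-15 m)
Δp_min = 5.859e-21 kg·m/s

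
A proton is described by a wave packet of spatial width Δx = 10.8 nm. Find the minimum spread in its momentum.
4.882 × 10^-27 kg·m/s

For a wave packet, the spatial width Δx and momentum spread Δp are related by the uncertainty principle:
ΔxΔp ≥ ℏ/2

The minimum momentum spread is:
Δp_min = ℏ/(2Δx)
Δp_min = (1.055e-34 J·s) / (2 × 1.080e-08 m)
Δp_min = 4.882e-27 kg·m/s

A wave packet cannot have both a well-defined position and well-defined momentum.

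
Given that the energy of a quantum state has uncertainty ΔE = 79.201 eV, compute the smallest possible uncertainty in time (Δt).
4.155 as

Using the energy-time uncertainty principle:
ΔEΔt ≥ ℏ/2

The minimum uncertainty in time is:
Δt_min = ℏ/(2ΔE)
Δt_min = (1.055e-34 J·s) / (2 × 1.269e-17 J)
Δt_min = 4.155e-18 s = 4.155 as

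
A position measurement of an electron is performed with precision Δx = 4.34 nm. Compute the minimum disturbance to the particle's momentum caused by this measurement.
1.215 × 10^-26 kg·m/s

The uncertainty principle implies that measuring position disturbs momentum:
ΔxΔp ≥ ℏ/2

When we measure position with precision Δx, we necessarily introduce a momentum uncertainty:
Δp ≥ ℏ/(2Δx)
Δp_min = (1.055e-34 J·s) / (2 × 4.340e-09 m)
Δp_min = 1.215e-26 kg·m/s

The more precisely we measure position, the greater the momentum disturbance.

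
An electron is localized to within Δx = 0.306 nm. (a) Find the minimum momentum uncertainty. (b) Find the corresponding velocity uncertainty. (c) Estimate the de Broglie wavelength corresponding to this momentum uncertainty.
(a) Δp_min = 1.723 × 10^-25 kg·m/s
(b) Δv_min = 189.163 km/s
(c) λ_dB = 3.845 nm

Step-by-step:

(a) From the uncertainty principle:
Δp_min = ℏ/(2Δx) = (1.055e-34 J·s)/(2 × 3.060e-10 m) = 1.723e-25 kg·m/s

(b) The velocity uncertainty:
Δv = Δp/m = (1.723e-25 kg·m/s)/(9.109e-31 kg) = 1.892e+05 m/s = 189.163 km/s

(c) The de Broglie wavelength for this momentum:
λ = h/p = (6.626e-34 J·s)/(1.723e-25 kg·m/s) = 3.845e-09 m = 3.845 nm

Note: The de Broglie wavelength is comparable to the localization size, as expected from wave-particle duality.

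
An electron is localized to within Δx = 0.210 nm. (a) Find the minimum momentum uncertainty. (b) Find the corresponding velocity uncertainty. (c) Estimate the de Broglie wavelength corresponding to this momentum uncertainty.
(a) Δp_min = 2.511 × 10^-25 kg·m/s
(b) Δv_min = 275.637 km/s
(c) λ_dB = 2.639 nm

Step-by-step:

(a) From the uncertainty principle:
Δp_min = ℏ/(2Δx) = (1.055e-34 J·s)/(2 × 2.100e-10 m) = 2.511e-25 kg·m/s

(b) The velocity uncertainty:
Δv = Δp/m = (2.511e-25 kg·m/s)/(9.109e-31 kg) = 2.756e+05 m/s = 275.637 km/s

(c) The de Broglie wavelength for this momentum:
λ = h/p = (6.626e-34 J·s)/(2.511e-25 kg·m/s) = 2.639e-09 m = 2.639 nm

Note: The de Broglie wavelength is comparable to the localization size, as expected from wave-particle duality.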